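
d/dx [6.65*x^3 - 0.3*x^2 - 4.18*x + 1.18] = 19.95*x^2 - 0.6*x - 4.18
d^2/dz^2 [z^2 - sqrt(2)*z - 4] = 2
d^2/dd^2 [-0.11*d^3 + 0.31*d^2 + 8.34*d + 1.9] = 0.62 - 0.66*d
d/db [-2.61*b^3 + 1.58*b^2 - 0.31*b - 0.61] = -7.83*b^2 + 3.16*b - 0.31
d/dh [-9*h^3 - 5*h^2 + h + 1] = -27*h^2 - 10*h + 1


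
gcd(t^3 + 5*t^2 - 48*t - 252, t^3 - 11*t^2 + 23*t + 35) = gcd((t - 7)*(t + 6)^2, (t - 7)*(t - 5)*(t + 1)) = t - 7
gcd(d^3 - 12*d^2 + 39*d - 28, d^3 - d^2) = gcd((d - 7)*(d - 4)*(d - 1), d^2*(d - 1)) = d - 1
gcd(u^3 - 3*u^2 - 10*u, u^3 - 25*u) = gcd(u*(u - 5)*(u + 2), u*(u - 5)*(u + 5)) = u^2 - 5*u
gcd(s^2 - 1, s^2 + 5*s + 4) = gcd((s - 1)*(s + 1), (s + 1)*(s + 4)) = s + 1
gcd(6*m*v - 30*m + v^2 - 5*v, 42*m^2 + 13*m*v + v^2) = 6*m + v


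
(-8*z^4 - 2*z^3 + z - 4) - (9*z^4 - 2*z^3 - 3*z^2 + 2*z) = -17*z^4 + 3*z^2 - z - 4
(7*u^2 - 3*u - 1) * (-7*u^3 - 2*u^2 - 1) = -49*u^5 + 7*u^4 + 13*u^3 - 5*u^2 + 3*u + 1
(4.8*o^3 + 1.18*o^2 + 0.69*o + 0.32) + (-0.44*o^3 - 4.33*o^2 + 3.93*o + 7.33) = 4.36*o^3 - 3.15*o^2 + 4.62*o + 7.65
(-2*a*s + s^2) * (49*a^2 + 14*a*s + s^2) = -98*a^3*s + 21*a^2*s^2 + 12*a*s^3 + s^4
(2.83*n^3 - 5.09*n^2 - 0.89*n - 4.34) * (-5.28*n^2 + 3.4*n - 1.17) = -14.9424*n^5 + 36.4972*n^4 - 15.9179*n^3 + 25.8445*n^2 - 13.7147*n + 5.0778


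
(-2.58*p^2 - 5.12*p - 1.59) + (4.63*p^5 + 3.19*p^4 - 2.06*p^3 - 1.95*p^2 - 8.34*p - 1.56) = 4.63*p^5 + 3.19*p^4 - 2.06*p^3 - 4.53*p^2 - 13.46*p - 3.15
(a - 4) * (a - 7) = a^2 - 11*a + 28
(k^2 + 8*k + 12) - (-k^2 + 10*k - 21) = 2*k^2 - 2*k + 33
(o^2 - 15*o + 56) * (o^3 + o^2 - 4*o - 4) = o^5 - 14*o^4 + 37*o^3 + 112*o^2 - 164*o - 224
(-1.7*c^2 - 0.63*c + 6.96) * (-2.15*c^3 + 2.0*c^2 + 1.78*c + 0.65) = 3.655*c^5 - 2.0455*c^4 - 19.25*c^3 + 11.6936*c^2 + 11.9793*c + 4.524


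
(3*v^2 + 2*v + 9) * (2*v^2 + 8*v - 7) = 6*v^4 + 28*v^3 + 13*v^2 + 58*v - 63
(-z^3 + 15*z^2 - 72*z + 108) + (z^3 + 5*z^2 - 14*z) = 20*z^2 - 86*z + 108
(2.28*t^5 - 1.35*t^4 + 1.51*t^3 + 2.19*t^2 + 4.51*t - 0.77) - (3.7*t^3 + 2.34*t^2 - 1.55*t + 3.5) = 2.28*t^5 - 1.35*t^4 - 2.19*t^3 - 0.15*t^2 + 6.06*t - 4.27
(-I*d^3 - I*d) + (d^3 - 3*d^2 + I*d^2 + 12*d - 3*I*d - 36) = d^3 - I*d^3 - 3*d^2 + I*d^2 + 12*d - 4*I*d - 36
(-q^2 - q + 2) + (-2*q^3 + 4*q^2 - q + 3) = -2*q^3 + 3*q^2 - 2*q + 5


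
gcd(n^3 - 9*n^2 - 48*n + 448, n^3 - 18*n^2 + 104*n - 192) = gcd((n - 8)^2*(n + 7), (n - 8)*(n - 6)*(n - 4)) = n - 8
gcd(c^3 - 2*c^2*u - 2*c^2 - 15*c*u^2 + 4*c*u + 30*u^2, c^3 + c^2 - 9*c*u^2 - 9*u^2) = c + 3*u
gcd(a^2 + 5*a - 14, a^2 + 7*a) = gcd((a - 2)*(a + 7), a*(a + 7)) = a + 7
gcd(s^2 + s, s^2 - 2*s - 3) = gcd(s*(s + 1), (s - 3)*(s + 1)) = s + 1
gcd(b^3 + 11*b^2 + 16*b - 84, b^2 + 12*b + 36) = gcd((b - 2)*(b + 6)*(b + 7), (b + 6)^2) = b + 6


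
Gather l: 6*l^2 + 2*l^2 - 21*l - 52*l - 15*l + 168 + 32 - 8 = 8*l^2 - 88*l + 192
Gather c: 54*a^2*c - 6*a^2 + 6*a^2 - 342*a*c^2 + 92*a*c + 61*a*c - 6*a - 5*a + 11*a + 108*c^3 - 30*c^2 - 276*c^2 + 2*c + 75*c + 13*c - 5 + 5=108*c^3 + c^2*(-342*a - 306) + c*(54*a^2 + 153*a + 90)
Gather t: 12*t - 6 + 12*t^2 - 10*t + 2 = 12*t^2 + 2*t - 4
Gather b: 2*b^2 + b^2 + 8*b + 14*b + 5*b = 3*b^2 + 27*b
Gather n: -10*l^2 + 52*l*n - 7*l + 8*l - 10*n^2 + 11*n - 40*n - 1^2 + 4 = -10*l^2 + l - 10*n^2 + n*(52*l - 29) + 3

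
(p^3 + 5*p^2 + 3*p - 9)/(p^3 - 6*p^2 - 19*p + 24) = (p + 3)/(p - 8)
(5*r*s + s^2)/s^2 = (5*r + s)/s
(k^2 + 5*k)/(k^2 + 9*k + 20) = k/(k + 4)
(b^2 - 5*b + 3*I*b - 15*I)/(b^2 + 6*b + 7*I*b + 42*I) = (b^2 + b*(-5 + 3*I) - 15*I)/(b^2 + b*(6 + 7*I) + 42*I)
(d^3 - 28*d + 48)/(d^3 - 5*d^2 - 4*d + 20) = (d^2 + 2*d - 24)/(d^2 - 3*d - 10)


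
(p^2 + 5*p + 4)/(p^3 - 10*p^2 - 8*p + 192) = (p + 1)/(p^2 - 14*p + 48)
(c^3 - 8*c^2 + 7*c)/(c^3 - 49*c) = (c - 1)/(c + 7)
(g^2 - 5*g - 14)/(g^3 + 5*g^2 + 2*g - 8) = (g - 7)/(g^2 + 3*g - 4)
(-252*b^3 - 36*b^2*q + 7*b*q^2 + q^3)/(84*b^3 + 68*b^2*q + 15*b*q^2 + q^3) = (-6*b + q)/(2*b + q)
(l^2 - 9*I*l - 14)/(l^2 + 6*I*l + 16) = (l - 7*I)/(l + 8*I)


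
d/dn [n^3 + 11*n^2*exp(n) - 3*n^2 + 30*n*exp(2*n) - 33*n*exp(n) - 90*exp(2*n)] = 11*n^2*exp(n) + 3*n^2 + 60*n*exp(2*n) - 11*n*exp(n) - 6*n - 150*exp(2*n) - 33*exp(n)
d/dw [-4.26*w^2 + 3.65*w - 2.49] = 3.65 - 8.52*w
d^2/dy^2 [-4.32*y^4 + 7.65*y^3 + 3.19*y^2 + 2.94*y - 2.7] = -51.84*y^2 + 45.9*y + 6.38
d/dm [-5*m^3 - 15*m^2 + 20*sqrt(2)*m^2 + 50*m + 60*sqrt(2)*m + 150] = -15*m^2 - 30*m + 40*sqrt(2)*m + 50 + 60*sqrt(2)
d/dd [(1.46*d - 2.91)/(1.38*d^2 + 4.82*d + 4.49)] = (-2.0148*d^2 + 8.0316*d + 20.5816)/(1.9044*d^4 + 13.3032*d^3 + 35.6248*d^2 + 43.2836*d + 20.1601)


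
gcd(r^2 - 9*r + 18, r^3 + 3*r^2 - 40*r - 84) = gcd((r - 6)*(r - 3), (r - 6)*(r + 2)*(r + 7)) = r - 6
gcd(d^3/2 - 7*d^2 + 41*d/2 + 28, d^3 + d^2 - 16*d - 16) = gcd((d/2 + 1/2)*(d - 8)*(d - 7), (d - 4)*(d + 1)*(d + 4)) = d + 1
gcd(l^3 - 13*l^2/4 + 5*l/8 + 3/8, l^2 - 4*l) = 1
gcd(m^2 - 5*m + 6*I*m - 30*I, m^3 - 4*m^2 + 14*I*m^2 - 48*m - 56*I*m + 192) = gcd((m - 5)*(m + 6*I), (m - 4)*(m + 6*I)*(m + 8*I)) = m + 6*I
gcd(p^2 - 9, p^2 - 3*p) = p - 3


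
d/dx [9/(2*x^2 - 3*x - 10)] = 9*(3 - 4*x)/(-2*x^2 + 3*x + 10)^2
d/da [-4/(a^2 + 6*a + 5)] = 8*(a + 3)/(a^2 + 6*a + 5)^2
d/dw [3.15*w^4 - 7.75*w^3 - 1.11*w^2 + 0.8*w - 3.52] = 12.6*w^3 - 23.25*w^2 - 2.22*w + 0.8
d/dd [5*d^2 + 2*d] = 10*d + 2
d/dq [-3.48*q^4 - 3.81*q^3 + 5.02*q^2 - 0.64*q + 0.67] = -13.92*q^3 - 11.43*q^2 + 10.04*q - 0.64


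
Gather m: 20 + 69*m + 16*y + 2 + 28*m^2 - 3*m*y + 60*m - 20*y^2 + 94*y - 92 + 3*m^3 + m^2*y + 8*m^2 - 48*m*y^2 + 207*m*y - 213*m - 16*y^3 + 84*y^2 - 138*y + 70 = 3*m^3 + m^2*(y + 36) + m*(-48*y^2 + 204*y - 84) - 16*y^3 + 64*y^2 - 28*y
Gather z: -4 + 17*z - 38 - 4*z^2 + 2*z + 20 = -4*z^2 + 19*z - 22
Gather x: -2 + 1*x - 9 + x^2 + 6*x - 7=x^2 + 7*x - 18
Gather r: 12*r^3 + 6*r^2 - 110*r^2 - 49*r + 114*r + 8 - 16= 12*r^3 - 104*r^2 + 65*r - 8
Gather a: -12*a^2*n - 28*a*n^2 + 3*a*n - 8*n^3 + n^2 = -12*a^2*n + a*(-28*n^2 + 3*n) - 8*n^3 + n^2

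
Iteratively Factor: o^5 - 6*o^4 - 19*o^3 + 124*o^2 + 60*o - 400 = (o - 5)*(o^4 - o^3 - 24*o^2 + 4*o + 80) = (o - 5)*(o - 2)*(o^3 + o^2 - 22*o - 40) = (o - 5)^2*(o - 2)*(o^2 + 6*o + 8) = (o - 5)^2*(o - 2)*(o + 4)*(o + 2)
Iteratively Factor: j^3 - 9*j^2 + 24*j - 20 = (j - 5)*(j^2 - 4*j + 4) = (j - 5)*(j - 2)*(j - 2)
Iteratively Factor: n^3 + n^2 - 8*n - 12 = (n - 3)*(n^2 + 4*n + 4) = (n - 3)*(n + 2)*(n + 2)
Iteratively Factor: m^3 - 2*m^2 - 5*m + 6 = (m - 1)*(m^2 - m - 6) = (m - 1)*(m + 2)*(m - 3)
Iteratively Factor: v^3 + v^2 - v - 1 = (v + 1)*(v^2 - 1) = (v - 1)*(v + 1)*(v + 1)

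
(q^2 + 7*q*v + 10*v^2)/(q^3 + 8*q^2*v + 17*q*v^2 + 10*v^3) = 1/(q + v)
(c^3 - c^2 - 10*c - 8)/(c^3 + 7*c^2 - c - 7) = (c^2 - 2*c - 8)/(c^2 + 6*c - 7)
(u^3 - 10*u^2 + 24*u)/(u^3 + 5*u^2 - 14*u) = (u^2 - 10*u + 24)/(u^2 + 5*u - 14)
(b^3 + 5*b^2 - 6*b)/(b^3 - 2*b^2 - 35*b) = (-b^2 - 5*b + 6)/(-b^2 + 2*b + 35)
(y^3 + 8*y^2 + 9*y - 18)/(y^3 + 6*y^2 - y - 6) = (y + 3)/(y + 1)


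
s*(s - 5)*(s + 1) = s^3 - 4*s^2 - 5*s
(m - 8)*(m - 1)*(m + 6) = m^3 - 3*m^2 - 46*m + 48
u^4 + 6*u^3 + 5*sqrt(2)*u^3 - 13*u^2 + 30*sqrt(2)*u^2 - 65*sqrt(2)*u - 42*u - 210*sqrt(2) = (u - 3)*(u + 2)*(u + 7)*(u + 5*sqrt(2))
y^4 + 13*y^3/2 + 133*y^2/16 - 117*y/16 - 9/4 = (y - 3/4)*(y + 1/4)*(y + 3)*(y + 4)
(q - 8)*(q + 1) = q^2 - 7*q - 8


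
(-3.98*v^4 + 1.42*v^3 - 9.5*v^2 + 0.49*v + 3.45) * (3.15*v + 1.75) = -12.537*v^5 - 2.492*v^4 - 27.44*v^3 - 15.0815*v^2 + 11.725*v + 6.0375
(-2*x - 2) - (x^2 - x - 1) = -x^2 - x - 1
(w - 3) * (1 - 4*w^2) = -4*w^3 + 12*w^2 + w - 3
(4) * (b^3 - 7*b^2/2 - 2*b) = 4*b^3 - 14*b^2 - 8*b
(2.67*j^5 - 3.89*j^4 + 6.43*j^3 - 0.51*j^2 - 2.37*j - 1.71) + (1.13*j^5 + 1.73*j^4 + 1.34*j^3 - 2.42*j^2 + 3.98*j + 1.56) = 3.8*j^5 - 2.16*j^4 + 7.77*j^3 - 2.93*j^2 + 1.61*j - 0.15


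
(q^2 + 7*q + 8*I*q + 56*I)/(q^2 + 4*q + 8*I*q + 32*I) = (q + 7)/(q + 4)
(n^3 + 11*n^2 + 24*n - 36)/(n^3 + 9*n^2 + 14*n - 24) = (n + 6)/(n + 4)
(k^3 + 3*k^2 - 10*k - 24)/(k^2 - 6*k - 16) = (k^2 + k - 12)/(k - 8)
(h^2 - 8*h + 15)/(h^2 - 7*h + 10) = (h - 3)/(h - 2)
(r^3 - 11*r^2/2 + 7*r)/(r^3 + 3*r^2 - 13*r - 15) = r*(2*r^2 - 11*r + 14)/(2*(r^3 + 3*r^2 - 13*r - 15))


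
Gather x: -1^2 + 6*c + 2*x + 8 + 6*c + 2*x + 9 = 12*c + 4*x + 16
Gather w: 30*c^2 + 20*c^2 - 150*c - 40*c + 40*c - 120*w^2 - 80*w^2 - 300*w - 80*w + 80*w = 50*c^2 - 150*c - 200*w^2 - 300*w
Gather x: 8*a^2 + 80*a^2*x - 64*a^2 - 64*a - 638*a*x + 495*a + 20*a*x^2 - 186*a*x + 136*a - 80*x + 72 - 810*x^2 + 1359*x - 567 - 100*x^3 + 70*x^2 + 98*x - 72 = -56*a^2 + 567*a - 100*x^3 + x^2*(20*a - 740) + x*(80*a^2 - 824*a + 1377) - 567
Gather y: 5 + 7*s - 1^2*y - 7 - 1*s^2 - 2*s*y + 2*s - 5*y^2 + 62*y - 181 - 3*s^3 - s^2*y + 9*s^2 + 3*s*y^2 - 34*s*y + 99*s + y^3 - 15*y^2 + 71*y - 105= -3*s^3 + 8*s^2 + 108*s + y^3 + y^2*(3*s - 20) + y*(-s^2 - 36*s + 132) - 288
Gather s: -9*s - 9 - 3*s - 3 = -12*s - 12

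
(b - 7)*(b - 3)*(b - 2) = b^3 - 12*b^2 + 41*b - 42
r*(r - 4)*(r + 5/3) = r^3 - 7*r^2/3 - 20*r/3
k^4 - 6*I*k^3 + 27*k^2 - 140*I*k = k*(k - 7*I)*(k - 4*I)*(k + 5*I)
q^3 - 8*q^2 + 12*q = q*(q - 6)*(q - 2)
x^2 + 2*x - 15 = (x - 3)*(x + 5)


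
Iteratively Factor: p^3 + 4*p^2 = (p)*(p^2 + 4*p) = p*(p + 4)*(p)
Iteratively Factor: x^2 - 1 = (x + 1)*(x - 1)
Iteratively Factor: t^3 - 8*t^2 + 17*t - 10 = (t - 1)*(t^2 - 7*t + 10) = (t - 5)*(t - 1)*(t - 2)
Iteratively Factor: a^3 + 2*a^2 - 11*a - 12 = (a - 3)*(a^2 + 5*a + 4) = (a - 3)*(a + 4)*(a + 1)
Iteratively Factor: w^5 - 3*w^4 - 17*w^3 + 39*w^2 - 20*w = (w)*(w^4 - 3*w^3 - 17*w^2 + 39*w - 20) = w*(w - 5)*(w^3 + 2*w^2 - 7*w + 4) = w*(w - 5)*(w + 4)*(w^2 - 2*w + 1) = w*(w - 5)*(w - 1)*(w + 4)*(w - 1)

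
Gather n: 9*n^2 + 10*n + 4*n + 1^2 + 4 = 9*n^2 + 14*n + 5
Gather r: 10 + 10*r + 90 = 10*r + 100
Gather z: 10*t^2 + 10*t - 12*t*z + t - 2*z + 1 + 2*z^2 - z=10*t^2 + 11*t + 2*z^2 + z*(-12*t - 3) + 1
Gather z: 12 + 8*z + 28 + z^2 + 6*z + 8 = z^2 + 14*z + 48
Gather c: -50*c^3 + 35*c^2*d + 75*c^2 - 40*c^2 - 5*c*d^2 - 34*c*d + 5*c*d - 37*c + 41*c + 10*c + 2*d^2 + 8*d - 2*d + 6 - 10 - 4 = -50*c^3 + c^2*(35*d + 35) + c*(-5*d^2 - 29*d + 14) + 2*d^2 + 6*d - 8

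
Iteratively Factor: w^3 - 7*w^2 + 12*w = (w - 3)*(w^2 - 4*w) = (w - 4)*(w - 3)*(w)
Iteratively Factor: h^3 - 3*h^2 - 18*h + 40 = (h - 2)*(h^2 - h - 20) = (h - 5)*(h - 2)*(h + 4)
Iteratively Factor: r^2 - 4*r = (r)*(r - 4)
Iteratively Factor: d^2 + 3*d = (d + 3)*(d)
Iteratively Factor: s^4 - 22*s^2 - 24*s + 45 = (s + 3)*(s^3 - 3*s^2 - 13*s + 15) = (s + 3)^2*(s^2 - 6*s + 5) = (s - 5)*(s + 3)^2*(s - 1)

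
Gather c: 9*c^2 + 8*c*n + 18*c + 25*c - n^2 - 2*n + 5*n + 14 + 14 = 9*c^2 + c*(8*n + 43) - n^2 + 3*n + 28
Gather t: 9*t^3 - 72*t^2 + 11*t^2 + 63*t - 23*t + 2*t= 9*t^3 - 61*t^2 + 42*t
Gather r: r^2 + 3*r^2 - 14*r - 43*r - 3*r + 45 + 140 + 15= 4*r^2 - 60*r + 200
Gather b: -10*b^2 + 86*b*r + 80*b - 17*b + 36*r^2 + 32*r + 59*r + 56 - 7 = -10*b^2 + b*(86*r + 63) + 36*r^2 + 91*r + 49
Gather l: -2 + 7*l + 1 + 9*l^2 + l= 9*l^2 + 8*l - 1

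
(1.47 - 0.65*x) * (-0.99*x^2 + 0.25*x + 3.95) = 0.6435*x^3 - 1.6178*x^2 - 2.2*x + 5.8065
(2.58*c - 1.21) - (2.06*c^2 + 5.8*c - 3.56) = -2.06*c^2 - 3.22*c + 2.35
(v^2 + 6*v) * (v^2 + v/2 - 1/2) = v^4 + 13*v^3/2 + 5*v^2/2 - 3*v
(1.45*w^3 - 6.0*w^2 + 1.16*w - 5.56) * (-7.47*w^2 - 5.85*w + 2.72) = -10.8315*w^5 + 36.3375*w^4 + 30.3788*w^3 + 18.4272*w^2 + 35.6812*w - 15.1232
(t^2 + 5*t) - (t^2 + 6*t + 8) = -t - 8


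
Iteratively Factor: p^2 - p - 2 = (p + 1)*(p - 2)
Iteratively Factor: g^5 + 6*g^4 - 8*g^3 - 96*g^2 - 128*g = (g + 4)*(g^4 + 2*g^3 - 16*g^2 - 32*g) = (g + 4)^2*(g^3 - 2*g^2 - 8*g) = g*(g + 4)^2*(g^2 - 2*g - 8) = g*(g + 2)*(g + 4)^2*(g - 4)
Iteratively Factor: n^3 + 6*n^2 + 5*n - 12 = (n + 4)*(n^2 + 2*n - 3) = (n + 3)*(n + 4)*(n - 1)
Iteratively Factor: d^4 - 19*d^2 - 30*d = (d - 5)*(d^3 + 5*d^2 + 6*d) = (d - 5)*(d + 3)*(d^2 + 2*d) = d*(d - 5)*(d + 3)*(d + 2)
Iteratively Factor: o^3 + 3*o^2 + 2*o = (o)*(o^2 + 3*o + 2) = o*(o + 1)*(o + 2)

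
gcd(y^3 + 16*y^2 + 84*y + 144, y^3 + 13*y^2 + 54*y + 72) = y^2 + 10*y + 24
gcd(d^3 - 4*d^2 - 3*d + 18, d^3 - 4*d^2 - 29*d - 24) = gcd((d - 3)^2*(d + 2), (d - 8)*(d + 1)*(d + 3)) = 1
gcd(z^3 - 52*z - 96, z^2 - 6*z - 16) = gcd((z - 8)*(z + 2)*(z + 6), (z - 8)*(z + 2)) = z^2 - 6*z - 16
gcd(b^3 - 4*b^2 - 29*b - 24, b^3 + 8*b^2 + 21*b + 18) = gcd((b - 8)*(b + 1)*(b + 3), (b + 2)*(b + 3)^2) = b + 3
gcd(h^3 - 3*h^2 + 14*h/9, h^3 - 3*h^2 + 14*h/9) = h^3 - 3*h^2 + 14*h/9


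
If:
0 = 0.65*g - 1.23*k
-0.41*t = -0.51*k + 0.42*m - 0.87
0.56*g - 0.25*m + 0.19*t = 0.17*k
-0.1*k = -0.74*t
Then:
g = 1.52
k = 0.80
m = 2.94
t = 0.11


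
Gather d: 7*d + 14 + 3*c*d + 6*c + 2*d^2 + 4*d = 6*c + 2*d^2 + d*(3*c + 11) + 14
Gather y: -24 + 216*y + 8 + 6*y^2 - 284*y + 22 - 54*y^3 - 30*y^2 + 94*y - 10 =-54*y^3 - 24*y^2 + 26*y - 4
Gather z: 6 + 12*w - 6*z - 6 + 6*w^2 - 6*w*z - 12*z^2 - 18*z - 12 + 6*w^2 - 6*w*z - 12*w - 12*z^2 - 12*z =12*w^2 - 24*z^2 + z*(-12*w - 36) - 12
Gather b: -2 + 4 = 2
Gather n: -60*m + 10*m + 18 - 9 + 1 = 10 - 50*m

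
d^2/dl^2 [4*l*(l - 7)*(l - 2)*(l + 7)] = 48*l^2 - 48*l - 392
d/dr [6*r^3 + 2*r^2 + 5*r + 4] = 18*r^2 + 4*r + 5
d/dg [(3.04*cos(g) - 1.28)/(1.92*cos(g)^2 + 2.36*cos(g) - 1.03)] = (5.8368*cos(g)^2 - 4.9152*cos(g) + 0.1104)*sin(g)/(3.6864*cos(g)^4 + 9.0624*cos(g)^3 + 1.6144*cos(g)^2 - 4.8616*cos(g) + 1.0609)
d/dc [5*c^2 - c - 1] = 10*c - 1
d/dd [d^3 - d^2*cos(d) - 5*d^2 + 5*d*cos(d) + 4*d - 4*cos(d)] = d^2*sin(d) + 3*d^2 - 5*d*sin(d) - 2*d*cos(d) - 10*d + 4*sin(d) + 5*cos(d) + 4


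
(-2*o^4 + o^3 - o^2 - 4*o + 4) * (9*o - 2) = -18*o^5 + 13*o^4 - 11*o^3 - 34*o^2 + 44*o - 8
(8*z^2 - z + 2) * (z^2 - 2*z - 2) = 8*z^4 - 17*z^3 - 12*z^2 - 2*z - 4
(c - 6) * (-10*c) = -10*c^2 + 60*c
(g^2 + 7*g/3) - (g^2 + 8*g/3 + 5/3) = -g/3 - 5/3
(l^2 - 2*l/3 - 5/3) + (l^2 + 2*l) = 2*l^2 + 4*l/3 - 5/3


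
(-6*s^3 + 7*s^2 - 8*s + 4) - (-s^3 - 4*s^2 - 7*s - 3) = -5*s^3 + 11*s^2 - s + 7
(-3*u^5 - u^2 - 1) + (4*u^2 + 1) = -3*u^5 + 3*u^2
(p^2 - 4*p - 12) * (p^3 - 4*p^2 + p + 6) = p^5 - 8*p^4 + 5*p^3 + 50*p^2 - 36*p - 72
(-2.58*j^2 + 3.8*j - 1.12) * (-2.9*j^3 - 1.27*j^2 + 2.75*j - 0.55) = 7.482*j^5 - 7.7434*j^4 - 8.673*j^3 + 13.2914*j^2 - 5.17*j + 0.616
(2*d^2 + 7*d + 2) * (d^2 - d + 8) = 2*d^4 + 5*d^3 + 11*d^2 + 54*d + 16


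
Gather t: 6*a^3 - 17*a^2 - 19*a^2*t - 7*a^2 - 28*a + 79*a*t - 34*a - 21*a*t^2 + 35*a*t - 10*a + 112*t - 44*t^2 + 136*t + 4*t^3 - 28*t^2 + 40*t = 6*a^3 - 24*a^2 - 72*a + 4*t^3 + t^2*(-21*a - 72) + t*(-19*a^2 + 114*a + 288)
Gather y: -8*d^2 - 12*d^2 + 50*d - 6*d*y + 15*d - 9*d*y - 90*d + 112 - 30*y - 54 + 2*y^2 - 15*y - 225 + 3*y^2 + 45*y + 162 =-20*d^2 - 15*d*y - 25*d + 5*y^2 - 5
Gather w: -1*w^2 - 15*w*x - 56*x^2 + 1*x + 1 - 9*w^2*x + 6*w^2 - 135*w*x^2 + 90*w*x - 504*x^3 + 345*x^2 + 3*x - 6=w^2*(5 - 9*x) + w*(-135*x^2 + 75*x) - 504*x^3 + 289*x^2 + 4*x - 5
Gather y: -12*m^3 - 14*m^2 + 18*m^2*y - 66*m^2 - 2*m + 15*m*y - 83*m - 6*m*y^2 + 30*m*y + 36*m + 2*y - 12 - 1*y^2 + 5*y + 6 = -12*m^3 - 80*m^2 - 49*m + y^2*(-6*m - 1) + y*(18*m^2 + 45*m + 7) - 6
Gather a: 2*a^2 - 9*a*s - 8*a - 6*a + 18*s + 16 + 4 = 2*a^2 + a*(-9*s - 14) + 18*s + 20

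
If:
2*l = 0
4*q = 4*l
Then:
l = 0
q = 0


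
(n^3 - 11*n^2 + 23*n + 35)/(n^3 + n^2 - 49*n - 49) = (n - 5)/(n + 7)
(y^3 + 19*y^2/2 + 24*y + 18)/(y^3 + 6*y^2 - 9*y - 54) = (y^2 + 7*y/2 + 3)/(y^2 - 9)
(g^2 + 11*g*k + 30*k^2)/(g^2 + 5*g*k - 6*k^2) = (g + 5*k)/(g - k)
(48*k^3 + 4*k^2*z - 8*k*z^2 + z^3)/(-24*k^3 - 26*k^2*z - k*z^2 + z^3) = (-8*k^2 - 2*k*z + z^2)/(4*k^2 + 5*k*z + z^2)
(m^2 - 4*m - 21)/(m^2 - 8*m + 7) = (m + 3)/(m - 1)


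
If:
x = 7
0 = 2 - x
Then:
No Solution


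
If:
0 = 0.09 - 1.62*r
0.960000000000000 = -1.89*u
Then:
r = 0.06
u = -0.51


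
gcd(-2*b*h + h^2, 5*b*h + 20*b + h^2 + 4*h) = 1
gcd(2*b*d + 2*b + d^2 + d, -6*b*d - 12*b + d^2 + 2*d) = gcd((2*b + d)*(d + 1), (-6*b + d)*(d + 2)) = 1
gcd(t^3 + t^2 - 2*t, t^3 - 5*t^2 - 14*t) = t^2 + 2*t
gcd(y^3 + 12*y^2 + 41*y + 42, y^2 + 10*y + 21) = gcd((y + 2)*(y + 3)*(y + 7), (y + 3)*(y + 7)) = y^2 + 10*y + 21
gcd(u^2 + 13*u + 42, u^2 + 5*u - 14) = u + 7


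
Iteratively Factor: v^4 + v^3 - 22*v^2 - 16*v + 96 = (v - 4)*(v^3 + 5*v^2 - 2*v - 24) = (v - 4)*(v - 2)*(v^2 + 7*v + 12) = (v - 4)*(v - 2)*(v + 4)*(v + 3)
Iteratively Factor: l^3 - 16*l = (l)*(l^2 - 16) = l*(l + 4)*(l - 4)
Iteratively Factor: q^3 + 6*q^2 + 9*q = (q + 3)*(q^2 + 3*q) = q*(q + 3)*(q + 3)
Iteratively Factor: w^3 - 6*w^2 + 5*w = (w - 5)*(w^2 - w) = (w - 5)*(w - 1)*(w)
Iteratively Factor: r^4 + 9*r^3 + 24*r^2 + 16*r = (r + 1)*(r^3 + 8*r^2 + 16*r) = r*(r + 1)*(r^2 + 8*r + 16) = r*(r + 1)*(r + 4)*(r + 4)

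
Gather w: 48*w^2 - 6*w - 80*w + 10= 48*w^2 - 86*w + 10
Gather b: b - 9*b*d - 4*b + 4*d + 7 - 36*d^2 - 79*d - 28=b*(-9*d - 3) - 36*d^2 - 75*d - 21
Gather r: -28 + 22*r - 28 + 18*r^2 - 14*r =18*r^2 + 8*r - 56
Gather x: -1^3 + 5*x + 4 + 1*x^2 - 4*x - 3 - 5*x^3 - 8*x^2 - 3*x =-5*x^3 - 7*x^2 - 2*x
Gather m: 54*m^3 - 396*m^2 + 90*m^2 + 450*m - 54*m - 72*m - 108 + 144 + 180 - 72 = 54*m^3 - 306*m^2 + 324*m + 144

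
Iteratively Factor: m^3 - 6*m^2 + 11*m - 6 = (m - 1)*(m^2 - 5*m + 6) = (m - 3)*(m - 1)*(m - 2)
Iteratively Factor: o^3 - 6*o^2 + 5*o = (o)*(o^2 - 6*o + 5) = o*(o - 1)*(o - 5)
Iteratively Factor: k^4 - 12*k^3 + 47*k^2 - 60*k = (k)*(k^3 - 12*k^2 + 47*k - 60) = k*(k - 5)*(k^2 - 7*k + 12) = k*(k - 5)*(k - 3)*(k - 4)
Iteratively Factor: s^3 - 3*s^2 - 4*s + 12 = (s - 2)*(s^2 - s - 6) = (s - 3)*(s - 2)*(s + 2)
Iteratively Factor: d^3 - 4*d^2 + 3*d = (d)*(d^2 - 4*d + 3) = d*(d - 3)*(d - 1)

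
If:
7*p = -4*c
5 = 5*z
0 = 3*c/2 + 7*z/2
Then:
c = -7/3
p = 4/3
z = 1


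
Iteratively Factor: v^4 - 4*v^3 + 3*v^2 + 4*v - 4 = (v - 2)*(v^3 - 2*v^2 - v + 2) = (v - 2)*(v - 1)*(v^2 - v - 2) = (v - 2)^2*(v - 1)*(v + 1)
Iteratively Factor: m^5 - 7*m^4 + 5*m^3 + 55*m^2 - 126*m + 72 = (m - 2)*(m^4 - 5*m^3 - 5*m^2 + 45*m - 36) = (m - 3)*(m - 2)*(m^3 - 2*m^2 - 11*m + 12) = (m - 3)*(m - 2)*(m - 1)*(m^2 - m - 12) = (m - 4)*(m - 3)*(m - 2)*(m - 1)*(m + 3)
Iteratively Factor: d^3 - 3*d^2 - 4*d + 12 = (d - 2)*(d^2 - d - 6) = (d - 2)*(d + 2)*(d - 3)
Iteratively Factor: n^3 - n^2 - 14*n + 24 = (n - 2)*(n^2 + n - 12) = (n - 2)*(n + 4)*(n - 3)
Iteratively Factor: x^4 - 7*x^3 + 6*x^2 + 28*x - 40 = (x - 2)*(x^3 - 5*x^2 - 4*x + 20) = (x - 2)^2*(x^2 - 3*x - 10) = (x - 2)^2*(x + 2)*(x - 5)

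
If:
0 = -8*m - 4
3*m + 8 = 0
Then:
No Solution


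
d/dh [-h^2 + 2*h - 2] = 2 - 2*h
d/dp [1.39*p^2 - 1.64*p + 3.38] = 2.78*p - 1.64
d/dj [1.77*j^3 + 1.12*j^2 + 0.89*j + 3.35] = 5.31*j^2 + 2.24*j + 0.89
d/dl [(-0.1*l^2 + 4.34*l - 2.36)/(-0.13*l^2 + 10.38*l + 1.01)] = (-0.4738*l^2 - 0.815599999999996*l + 28.8802)/(0.0169*l^4 - 2.6988*l^3 + 107.4818*l^2 + 20.9676*l + 1.0201)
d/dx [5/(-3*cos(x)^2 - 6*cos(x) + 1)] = -30*(cos(x) + 1)*sin(x)/(3*cos(x)^2 + 6*cos(x) - 1)^2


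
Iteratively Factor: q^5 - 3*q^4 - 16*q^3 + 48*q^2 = (q)*(q^4 - 3*q^3 - 16*q^2 + 48*q) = q*(q - 3)*(q^3 - 16*q) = q^2*(q - 3)*(q^2 - 16) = q^2*(q - 3)*(q + 4)*(q - 4)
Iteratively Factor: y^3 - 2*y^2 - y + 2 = (y - 2)*(y^2 - 1) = (y - 2)*(y + 1)*(y - 1)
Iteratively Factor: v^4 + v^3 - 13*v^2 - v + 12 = (v + 1)*(v^3 - 13*v + 12) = (v - 3)*(v + 1)*(v^2 + 3*v - 4) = (v - 3)*(v + 1)*(v + 4)*(v - 1)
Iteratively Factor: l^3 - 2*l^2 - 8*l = (l + 2)*(l^2 - 4*l) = (l - 4)*(l + 2)*(l)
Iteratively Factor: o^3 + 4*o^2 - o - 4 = (o + 4)*(o^2 - 1) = (o + 1)*(o + 4)*(o - 1)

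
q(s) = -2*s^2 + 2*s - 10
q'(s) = 2 - 4*s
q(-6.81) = -116.37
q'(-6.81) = 29.24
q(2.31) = -16.05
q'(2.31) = -7.24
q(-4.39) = -57.32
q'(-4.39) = 19.56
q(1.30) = -10.78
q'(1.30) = -3.20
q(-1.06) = -14.37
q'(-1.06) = 6.24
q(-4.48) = -59.10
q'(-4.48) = 19.92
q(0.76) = -9.64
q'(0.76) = -1.04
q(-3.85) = -47.34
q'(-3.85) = 17.40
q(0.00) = -10.00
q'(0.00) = 2.00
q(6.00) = -70.00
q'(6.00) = -22.00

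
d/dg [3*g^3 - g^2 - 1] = g*(9*g - 2)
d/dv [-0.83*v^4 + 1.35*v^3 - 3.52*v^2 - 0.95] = v*(-3.32*v^2 + 4.05*v - 7.04)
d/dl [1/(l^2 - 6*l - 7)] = 2*(3 - l)/(-l^2 + 6*l + 7)^2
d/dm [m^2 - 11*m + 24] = 2*m - 11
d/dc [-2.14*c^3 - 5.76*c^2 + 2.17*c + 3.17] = -6.42*c^2 - 11.52*c + 2.17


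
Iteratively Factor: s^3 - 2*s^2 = (s - 2)*(s^2) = s*(s - 2)*(s)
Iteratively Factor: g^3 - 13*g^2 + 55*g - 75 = (g - 5)*(g^2 - 8*g + 15) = (g - 5)*(g - 3)*(g - 5)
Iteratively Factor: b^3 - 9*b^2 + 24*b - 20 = (b - 5)*(b^2 - 4*b + 4) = (b - 5)*(b - 2)*(b - 2)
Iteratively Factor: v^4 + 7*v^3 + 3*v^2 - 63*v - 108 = (v + 3)*(v^3 + 4*v^2 - 9*v - 36) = (v + 3)^2*(v^2 + v - 12) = (v - 3)*(v + 3)^2*(v + 4)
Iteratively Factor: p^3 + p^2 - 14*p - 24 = (p + 2)*(p^2 - p - 12) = (p + 2)*(p + 3)*(p - 4)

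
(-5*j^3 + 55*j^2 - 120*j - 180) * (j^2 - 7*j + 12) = -5*j^5 + 90*j^4 - 565*j^3 + 1320*j^2 - 180*j - 2160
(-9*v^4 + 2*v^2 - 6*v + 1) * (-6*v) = 54*v^5 - 12*v^3 + 36*v^2 - 6*v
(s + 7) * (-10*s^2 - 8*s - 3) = -10*s^3 - 78*s^2 - 59*s - 21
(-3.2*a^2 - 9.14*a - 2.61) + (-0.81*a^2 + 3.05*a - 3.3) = -4.01*a^2 - 6.09*a - 5.91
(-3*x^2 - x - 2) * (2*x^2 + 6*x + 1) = -6*x^4 - 20*x^3 - 13*x^2 - 13*x - 2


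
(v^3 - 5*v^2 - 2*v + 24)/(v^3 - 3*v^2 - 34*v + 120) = (v^2 - v - 6)/(v^2 + v - 30)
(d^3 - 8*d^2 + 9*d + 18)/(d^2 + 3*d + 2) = (d^2 - 9*d + 18)/(d + 2)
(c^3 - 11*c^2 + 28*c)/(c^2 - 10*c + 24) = c*(c - 7)/(c - 6)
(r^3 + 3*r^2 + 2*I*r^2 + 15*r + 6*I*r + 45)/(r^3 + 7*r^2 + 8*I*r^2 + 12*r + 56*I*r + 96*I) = (r^2 + 2*I*r + 15)/(r^2 + r*(4 + 8*I) + 32*I)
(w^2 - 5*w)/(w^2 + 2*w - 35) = w/(w + 7)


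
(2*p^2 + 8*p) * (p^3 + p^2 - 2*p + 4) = 2*p^5 + 10*p^4 + 4*p^3 - 8*p^2 + 32*p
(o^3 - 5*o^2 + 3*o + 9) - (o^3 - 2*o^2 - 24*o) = -3*o^2 + 27*o + 9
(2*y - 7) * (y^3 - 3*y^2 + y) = 2*y^4 - 13*y^3 + 23*y^2 - 7*y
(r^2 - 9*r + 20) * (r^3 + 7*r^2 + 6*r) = r^5 - 2*r^4 - 37*r^3 + 86*r^2 + 120*r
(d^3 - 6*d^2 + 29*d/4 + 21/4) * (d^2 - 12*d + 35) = d^5 - 18*d^4 + 457*d^3/4 - 1167*d^2/4 + 763*d/4 + 735/4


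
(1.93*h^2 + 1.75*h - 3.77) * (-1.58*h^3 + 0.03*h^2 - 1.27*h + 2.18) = -3.0494*h^5 - 2.7071*h^4 + 3.558*h^3 + 1.8718*h^2 + 8.6029*h - 8.2186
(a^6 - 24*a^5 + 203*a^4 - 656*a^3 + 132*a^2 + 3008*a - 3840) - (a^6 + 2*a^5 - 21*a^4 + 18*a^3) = -26*a^5 + 224*a^4 - 674*a^3 + 132*a^2 + 3008*a - 3840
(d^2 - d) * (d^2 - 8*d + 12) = d^4 - 9*d^3 + 20*d^2 - 12*d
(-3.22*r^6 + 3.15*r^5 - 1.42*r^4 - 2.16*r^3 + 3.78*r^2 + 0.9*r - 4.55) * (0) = 0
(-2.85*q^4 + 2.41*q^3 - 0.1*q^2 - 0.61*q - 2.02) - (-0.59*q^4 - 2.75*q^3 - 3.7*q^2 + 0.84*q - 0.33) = -2.26*q^4 + 5.16*q^3 + 3.6*q^2 - 1.45*q - 1.69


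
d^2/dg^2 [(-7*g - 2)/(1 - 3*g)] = 78/(3*g - 1)^3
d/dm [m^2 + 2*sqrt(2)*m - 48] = 2*m + 2*sqrt(2)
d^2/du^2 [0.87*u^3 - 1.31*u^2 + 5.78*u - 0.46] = 5.22*u - 2.62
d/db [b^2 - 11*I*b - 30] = 2*b - 11*I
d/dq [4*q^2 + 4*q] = 8*q + 4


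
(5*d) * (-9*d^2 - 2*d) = -45*d^3 - 10*d^2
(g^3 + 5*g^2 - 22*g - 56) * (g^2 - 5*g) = g^5 - 47*g^3 + 54*g^2 + 280*g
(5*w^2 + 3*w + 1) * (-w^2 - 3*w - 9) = -5*w^4 - 18*w^3 - 55*w^2 - 30*w - 9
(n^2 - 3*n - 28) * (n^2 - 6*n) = n^4 - 9*n^3 - 10*n^2 + 168*n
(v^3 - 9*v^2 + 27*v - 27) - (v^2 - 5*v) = v^3 - 10*v^2 + 32*v - 27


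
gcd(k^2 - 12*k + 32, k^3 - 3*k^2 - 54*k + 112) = k - 8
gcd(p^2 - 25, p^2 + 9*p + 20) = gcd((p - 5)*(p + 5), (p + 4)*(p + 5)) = p + 5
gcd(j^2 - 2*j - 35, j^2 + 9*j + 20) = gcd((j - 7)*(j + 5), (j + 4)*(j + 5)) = j + 5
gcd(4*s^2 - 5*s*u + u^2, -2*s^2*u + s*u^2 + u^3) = s - u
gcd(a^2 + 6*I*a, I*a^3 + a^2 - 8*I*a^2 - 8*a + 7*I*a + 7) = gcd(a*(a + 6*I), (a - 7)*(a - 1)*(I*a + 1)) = 1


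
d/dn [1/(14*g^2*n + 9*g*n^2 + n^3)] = (-14*g^2 - 18*g*n - 3*n^2)/(n^2*(14*g^2 + 9*g*n + n^2)^2)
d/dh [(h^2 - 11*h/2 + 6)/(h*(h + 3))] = (17*h^2 - 24*h - 36)/(2*h^2*(h^2 + 6*h + 9))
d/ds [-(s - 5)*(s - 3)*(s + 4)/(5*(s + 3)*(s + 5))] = (-s^4 - 16*s^3 - 30*s^2 + 240*s + 735)/(5*(s^4 + 16*s^3 + 94*s^2 + 240*s + 225))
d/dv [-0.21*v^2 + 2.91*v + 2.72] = 2.91 - 0.42*v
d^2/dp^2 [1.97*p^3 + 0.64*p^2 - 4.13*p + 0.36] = 11.82*p + 1.28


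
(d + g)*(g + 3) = d*g + 3*d + g^2 + 3*g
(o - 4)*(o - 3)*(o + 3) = o^3 - 4*o^2 - 9*o + 36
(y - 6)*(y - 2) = y^2 - 8*y + 12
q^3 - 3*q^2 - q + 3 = (q - 3)*(q - 1)*(q + 1)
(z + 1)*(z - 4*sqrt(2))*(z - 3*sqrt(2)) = z^3 - 7*sqrt(2)*z^2 + z^2 - 7*sqrt(2)*z + 24*z + 24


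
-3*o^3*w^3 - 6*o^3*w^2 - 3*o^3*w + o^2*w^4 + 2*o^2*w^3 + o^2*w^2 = w*(-3*o + w)*(o*w + o)^2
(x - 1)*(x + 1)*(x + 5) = x^3 + 5*x^2 - x - 5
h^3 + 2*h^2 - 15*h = h*(h - 3)*(h + 5)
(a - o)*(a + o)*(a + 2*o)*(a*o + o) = a^4*o + 2*a^3*o^2 + a^3*o - a^2*o^3 + 2*a^2*o^2 - 2*a*o^4 - a*o^3 - 2*o^4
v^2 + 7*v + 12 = (v + 3)*(v + 4)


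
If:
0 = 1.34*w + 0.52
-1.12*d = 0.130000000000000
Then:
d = -0.12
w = -0.39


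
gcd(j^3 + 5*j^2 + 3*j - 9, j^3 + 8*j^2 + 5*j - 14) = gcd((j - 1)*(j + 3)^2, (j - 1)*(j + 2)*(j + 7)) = j - 1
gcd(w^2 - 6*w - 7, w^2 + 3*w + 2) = w + 1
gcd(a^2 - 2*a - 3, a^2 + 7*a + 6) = a + 1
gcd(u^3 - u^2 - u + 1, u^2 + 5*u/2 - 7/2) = u - 1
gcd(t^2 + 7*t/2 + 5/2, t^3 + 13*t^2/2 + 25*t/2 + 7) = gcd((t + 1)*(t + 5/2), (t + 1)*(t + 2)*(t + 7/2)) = t + 1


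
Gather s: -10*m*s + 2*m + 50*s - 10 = 2*m + s*(50 - 10*m) - 10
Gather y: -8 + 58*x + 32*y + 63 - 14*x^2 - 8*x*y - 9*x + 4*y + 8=-14*x^2 + 49*x + y*(36 - 8*x) + 63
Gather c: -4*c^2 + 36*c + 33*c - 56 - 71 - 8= -4*c^2 + 69*c - 135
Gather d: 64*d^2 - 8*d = 64*d^2 - 8*d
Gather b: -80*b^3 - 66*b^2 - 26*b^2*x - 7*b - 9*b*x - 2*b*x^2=-80*b^3 + b^2*(-26*x - 66) + b*(-2*x^2 - 9*x - 7)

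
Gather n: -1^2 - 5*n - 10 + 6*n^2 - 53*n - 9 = 6*n^2 - 58*n - 20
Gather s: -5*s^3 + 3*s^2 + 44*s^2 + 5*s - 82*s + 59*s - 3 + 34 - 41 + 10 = -5*s^3 + 47*s^2 - 18*s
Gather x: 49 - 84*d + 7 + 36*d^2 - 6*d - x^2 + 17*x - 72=36*d^2 - 90*d - x^2 + 17*x - 16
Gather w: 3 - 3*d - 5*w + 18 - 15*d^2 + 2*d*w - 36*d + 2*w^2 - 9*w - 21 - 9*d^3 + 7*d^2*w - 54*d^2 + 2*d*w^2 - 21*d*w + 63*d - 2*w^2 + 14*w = -9*d^3 - 69*d^2 + 2*d*w^2 + 24*d + w*(7*d^2 - 19*d)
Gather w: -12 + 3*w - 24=3*w - 36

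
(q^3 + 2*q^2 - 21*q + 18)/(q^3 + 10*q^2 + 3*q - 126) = (q - 1)/(q + 7)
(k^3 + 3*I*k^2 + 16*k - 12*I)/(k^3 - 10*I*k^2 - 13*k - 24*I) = (-k^3 - 3*I*k^2 - 16*k + 12*I)/(-k^3 + 10*I*k^2 + 13*k + 24*I)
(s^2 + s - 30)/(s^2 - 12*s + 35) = (s + 6)/(s - 7)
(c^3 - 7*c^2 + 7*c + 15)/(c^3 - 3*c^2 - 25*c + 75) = (c + 1)/(c + 5)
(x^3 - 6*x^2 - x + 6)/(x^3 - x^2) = 1 - 5/x - 6/x^2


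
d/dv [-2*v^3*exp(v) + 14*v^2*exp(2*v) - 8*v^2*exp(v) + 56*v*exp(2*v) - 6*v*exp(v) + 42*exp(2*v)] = 2*(-v^3 + 14*v^2*exp(v) - 7*v^2 + 70*v*exp(v) - 11*v + 70*exp(v) - 3)*exp(v)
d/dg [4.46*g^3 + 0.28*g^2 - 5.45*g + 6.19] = 13.38*g^2 + 0.56*g - 5.45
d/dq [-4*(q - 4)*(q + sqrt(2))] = -8*q - 4*sqrt(2) + 16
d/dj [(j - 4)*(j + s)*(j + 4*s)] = 3*j^2 + 10*j*s - 8*j + 4*s^2 - 20*s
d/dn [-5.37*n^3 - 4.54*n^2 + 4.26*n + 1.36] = -16.11*n^2 - 9.08*n + 4.26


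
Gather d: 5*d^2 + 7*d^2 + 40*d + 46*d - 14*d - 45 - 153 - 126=12*d^2 + 72*d - 324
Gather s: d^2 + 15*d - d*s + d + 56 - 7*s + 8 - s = d^2 + 16*d + s*(-d - 8) + 64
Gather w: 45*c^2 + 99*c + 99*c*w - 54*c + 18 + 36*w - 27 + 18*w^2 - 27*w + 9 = 45*c^2 + 45*c + 18*w^2 + w*(99*c + 9)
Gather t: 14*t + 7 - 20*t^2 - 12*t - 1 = -20*t^2 + 2*t + 6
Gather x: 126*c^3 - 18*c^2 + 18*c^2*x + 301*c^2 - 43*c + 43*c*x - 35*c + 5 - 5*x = 126*c^3 + 283*c^2 - 78*c + x*(18*c^2 + 43*c - 5) + 5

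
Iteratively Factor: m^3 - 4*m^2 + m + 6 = (m - 2)*(m^2 - 2*m - 3) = (m - 2)*(m + 1)*(m - 3)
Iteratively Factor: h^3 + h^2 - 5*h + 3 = (h + 3)*(h^2 - 2*h + 1) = (h - 1)*(h + 3)*(h - 1)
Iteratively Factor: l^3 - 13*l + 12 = (l - 3)*(l^2 + 3*l - 4) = (l - 3)*(l - 1)*(l + 4)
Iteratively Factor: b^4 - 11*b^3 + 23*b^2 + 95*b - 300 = (b - 4)*(b^3 - 7*b^2 - 5*b + 75) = (b - 4)*(b + 3)*(b^2 - 10*b + 25) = (b - 5)*(b - 4)*(b + 3)*(b - 5)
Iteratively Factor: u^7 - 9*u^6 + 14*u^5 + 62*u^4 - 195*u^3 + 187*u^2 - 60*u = (u - 1)*(u^6 - 8*u^5 + 6*u^4 + 68*u^3 - 127*u^2 + 60*u) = u*(u - 1)*(u^5 - 8*u^4 + 6*u^3 + 68*u^2 - 127*u + 60) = u*(u - 1)^2*(u^4 - 7*u^3 - u^2 + 67*u - 60) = u*(u - 4)*(u - 1)^2*(u^3 - 3*u^2 - 13*u + 15) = u*(u - 4)*(u - 1)^2*(u + 3)*(u^2 - 6*u + 5) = u*(u - 5)*(u - 4)*(u - 1)^2*(u + 3)*(u - 1)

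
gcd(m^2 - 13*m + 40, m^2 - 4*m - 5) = m - 5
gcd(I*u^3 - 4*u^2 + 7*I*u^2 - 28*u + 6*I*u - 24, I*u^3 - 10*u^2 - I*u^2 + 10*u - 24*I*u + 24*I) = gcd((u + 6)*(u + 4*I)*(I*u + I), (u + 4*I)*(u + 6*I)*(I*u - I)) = u + 4*I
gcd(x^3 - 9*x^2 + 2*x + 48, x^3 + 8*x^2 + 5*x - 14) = x + 2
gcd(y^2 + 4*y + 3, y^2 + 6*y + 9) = y + 3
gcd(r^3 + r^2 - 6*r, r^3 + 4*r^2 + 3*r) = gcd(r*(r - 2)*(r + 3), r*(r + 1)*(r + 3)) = r^2 + 3*r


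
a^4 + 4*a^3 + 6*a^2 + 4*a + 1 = (a + 1)^4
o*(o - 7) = o^2 - 7*o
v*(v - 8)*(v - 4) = v^3 - 12*v^2 + 32*v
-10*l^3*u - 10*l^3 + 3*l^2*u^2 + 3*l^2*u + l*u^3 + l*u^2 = (-2*l + u)*(5*l + u)*(l*u + l)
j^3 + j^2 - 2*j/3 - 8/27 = (j - 2/3)*(j + 1/3)*(j + 4/3)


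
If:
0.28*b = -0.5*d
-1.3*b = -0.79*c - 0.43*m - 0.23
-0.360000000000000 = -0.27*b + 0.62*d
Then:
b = 0.58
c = 0.668687498461816 - 0.544303797468354*m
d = -0.33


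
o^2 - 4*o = o*(o - 4)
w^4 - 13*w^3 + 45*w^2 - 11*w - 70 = (w - 7)*(w - 5)*(w - 2)*(w + 1)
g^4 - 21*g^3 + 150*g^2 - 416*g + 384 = (g - 8)^2*(g - 3)*(g - 2)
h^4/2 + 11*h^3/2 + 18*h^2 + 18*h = h*(h/2 + 1)*(h + 3)*(h + 6)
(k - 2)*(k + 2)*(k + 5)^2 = k^4 + 10*k^3 + 21*k^2 - 40*k - 100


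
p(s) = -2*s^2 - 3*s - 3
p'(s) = -4*s - 3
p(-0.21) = -2.46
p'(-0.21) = -2.16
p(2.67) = -25.27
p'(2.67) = -13.68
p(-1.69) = -3.64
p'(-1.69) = 3.76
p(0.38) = -4.43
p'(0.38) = -4.52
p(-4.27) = -26.66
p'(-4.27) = 14.08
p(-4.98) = -37.66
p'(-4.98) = 16.92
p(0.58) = -5.41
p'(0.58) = -5.32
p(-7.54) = -94.08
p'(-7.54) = 27.16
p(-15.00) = -408.00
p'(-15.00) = 57.00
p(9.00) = -192.00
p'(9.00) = -39.00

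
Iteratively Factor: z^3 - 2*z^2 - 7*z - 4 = (z + 1)*(z^2 - 3*z - 4) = (z + 1)^2*(z - 4)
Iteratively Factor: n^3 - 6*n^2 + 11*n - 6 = (n - 1)*(n^2 - 5*n + 6) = (n - 3)*(n - 1)*(n - 2)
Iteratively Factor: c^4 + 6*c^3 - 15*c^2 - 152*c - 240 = (c - 5)*(c^3 + 11*c^2 + 40*c + 48) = (c - 5)*(c + 4)*(c^2 + 7*c + 12) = (c - 5)*(c + 4)^2*(c + 3)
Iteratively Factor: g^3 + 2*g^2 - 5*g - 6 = (g + 1)*(g^2 + g - 6) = (g + 1)*(g + 3)*(g - 2)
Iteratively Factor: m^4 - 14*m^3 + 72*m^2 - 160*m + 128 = (m - 4)*(m^3 - 10*m^2 + 32*m - 32) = (m - 4)^2*(m^2 - 6*m + 8) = (m - 4)^3*(m - 2)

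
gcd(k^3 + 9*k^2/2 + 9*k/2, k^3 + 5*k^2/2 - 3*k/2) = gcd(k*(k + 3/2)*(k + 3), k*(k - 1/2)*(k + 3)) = k^2 + 3*k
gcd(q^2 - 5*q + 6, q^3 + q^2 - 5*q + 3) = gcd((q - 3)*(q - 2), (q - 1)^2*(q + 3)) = 1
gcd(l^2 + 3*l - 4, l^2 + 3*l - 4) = l^2 + 3*l - 4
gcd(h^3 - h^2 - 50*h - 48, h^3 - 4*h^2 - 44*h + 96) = h^2 - 2*h - 48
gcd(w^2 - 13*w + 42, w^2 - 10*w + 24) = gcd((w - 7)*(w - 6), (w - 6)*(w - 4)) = w - 6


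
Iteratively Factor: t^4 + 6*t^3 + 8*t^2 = (t)*(t^3 + 6*t^2 + 8*t) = t*(t + 2)*(t^2 + 4*t) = t*(t + 2)*(t + 4)*(t)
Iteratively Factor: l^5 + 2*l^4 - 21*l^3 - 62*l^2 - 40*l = (l + 4)*(l^4 - 2*l^3 - 13*l^2 - 10*l) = (l - 5)*(l + 4)*(l^3 + 3*l^2 + 2*l) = (l - 5)*(l + 1)*(l + 4)*(l^2 + 2*l) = l*(l - 5)*(l + 1)*(l + 4)*(l + 2)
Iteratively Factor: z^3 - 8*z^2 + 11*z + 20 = (z - 4)*(z^2 - 4*z - 5) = (z - 4)*(z + 1)*(z - 5)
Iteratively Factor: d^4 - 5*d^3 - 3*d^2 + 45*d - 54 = (d - 3)*(d^3 - 2*d^2 - 9*d + 18) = (d - 3)^2*(d^2 + d - 6) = (d - 3)^2*(d - 2)*(d + 3)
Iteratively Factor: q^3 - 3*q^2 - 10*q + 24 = (q + 3)*(q^2 - 6*q + 8) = (q - 2)*(q + 3)*(q - 4)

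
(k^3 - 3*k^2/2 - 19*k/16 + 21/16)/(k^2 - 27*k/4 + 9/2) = (4*k^2 - 3*k - 7)/(4*(k - 6))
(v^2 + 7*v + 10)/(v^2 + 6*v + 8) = (v + 5)/(v + 4)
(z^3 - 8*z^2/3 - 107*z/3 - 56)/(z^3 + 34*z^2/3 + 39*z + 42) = (z - 8)/(z + 6)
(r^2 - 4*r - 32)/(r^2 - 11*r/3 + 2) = 3*(r^2 - 4*r - 32)/(3*r^2 - 11*r + 6)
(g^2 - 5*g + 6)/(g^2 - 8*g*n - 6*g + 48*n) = (g^2 - 5*g + 6)/(g^2 - 8*g*n - 6*g + 48*n)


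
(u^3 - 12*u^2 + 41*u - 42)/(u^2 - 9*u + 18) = (u^2 - 9*u + 14)/(u - 6)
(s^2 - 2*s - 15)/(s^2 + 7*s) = (s^2 - 2*s - 15)/(s*(s + 7))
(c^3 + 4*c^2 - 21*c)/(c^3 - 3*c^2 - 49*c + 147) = c/(c - 7)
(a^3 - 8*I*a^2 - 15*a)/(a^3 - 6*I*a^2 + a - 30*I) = a/(a + 2*I)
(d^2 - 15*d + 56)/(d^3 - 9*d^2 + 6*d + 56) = (d - 8)/(d^2 - 2*d - 8)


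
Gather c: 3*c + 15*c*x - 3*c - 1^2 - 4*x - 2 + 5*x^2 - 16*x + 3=15*c*x + 5*x^2 - 20*x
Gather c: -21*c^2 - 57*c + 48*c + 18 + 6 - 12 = -21*c^2 - 9*c + 12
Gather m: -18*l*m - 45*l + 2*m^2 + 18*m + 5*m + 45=-45*l + 2*m^2 + m*(23 - 18*l) + 45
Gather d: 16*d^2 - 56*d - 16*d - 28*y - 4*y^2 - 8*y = 16*d^2 - 72*d - 4*y^2 - 36*y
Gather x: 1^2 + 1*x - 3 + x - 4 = 2*x - 6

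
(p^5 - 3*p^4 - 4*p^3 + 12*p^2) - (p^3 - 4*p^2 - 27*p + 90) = p^5 - 3*p^4 - 5*p^3 + 16*p^2 + 27*p - 90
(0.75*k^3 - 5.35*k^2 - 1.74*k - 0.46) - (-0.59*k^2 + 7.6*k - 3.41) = 0.75*k^3 - 4.76*k^2 - 9.34*k + 2.95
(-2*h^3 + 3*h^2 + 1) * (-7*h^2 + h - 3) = 14*h^5 - 23*h^4 + 9*h^3 - 16*h^2 + h - 3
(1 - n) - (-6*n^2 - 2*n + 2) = 6*n^2 + n - 1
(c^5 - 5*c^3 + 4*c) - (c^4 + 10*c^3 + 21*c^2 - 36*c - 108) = c^5 - c^4 - 15*c^3 - 21*c^2 + 40*c + 108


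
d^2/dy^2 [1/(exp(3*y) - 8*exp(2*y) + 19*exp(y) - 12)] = ((-9*exp(2*y) + 32*exp(y) - 19)*(exp(3*y) - 8*exp(2*y) + 19*exp(y) - 12) + 2*(3*exp(2*y) - 16*exp(y) + 19)^2*exp(y))*exp(y)/(exp(3*y) - 8*exp(2*y) + 19*exp(y) - 12)^3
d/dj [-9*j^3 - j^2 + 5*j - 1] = -27*j^2 - 2*j + 5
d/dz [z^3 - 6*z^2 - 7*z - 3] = 3*z^2 - 12*z - 7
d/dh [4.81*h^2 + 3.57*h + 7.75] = 9.62*h + 3.57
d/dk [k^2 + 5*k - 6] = 2*k + 5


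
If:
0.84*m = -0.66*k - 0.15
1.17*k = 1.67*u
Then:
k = 1.42735042735043*u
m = -1.12148962148962*u - 0.178571428571429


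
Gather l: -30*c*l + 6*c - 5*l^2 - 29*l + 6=6*c - 5*l^2 + l*(-30*c - 29) + 6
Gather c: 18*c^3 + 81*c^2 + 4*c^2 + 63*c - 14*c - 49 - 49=18*c^3 + 85*c^2 + 49*c - 98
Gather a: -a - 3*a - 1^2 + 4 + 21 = 24 - 4*a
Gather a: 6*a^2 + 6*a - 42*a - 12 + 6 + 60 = 6*a^2 - 36*a + 54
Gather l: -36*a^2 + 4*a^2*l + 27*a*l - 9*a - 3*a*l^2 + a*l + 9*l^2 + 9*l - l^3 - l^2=-36*a^2 - 9*a - l^3 + l^2*(8 - 3*a) + l*(4*a^2 + 28*a + 9)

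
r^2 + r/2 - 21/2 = (r - 3)*(r + 7/2)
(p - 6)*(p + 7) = p^2 + p - 42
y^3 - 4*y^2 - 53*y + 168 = (y - 8)*(y - 3)*(y + 7)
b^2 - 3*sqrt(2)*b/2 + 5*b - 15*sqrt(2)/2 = (b + 5)*(b - 3*sqrt(2)/2)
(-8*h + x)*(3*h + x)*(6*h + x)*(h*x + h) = -144*h^4*x - 144*h^4 - 54*h^3*x^2 - 54*h^3*x + h^2*x^3 + h^2*x^2 + h*x^4 + h*x^3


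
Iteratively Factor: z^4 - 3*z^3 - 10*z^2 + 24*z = (z)*(z^3 - 3*z^2 - 10*z + 24) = z*(z - 2)*(z^2 - z - 12) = z*(z - 4)*(z - 2)*(z + 3)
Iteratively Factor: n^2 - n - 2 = (n - 2)*(n + 1)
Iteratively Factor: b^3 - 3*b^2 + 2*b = (b - 2)*(b^2 - b) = (b - 2)*(b - 1)*(b)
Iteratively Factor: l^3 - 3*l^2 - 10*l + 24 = (l - 2)*(l^2 - l - 12) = (l - 4)*(l - 2)*(l + 3)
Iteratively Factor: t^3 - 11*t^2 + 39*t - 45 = (t - 3)*(t^2 - 8*t + 15) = (t - 3)^2*(t - 5)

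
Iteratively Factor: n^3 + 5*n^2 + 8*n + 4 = (n + 2)*(n^2 + 3*n + 2) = (n + 2)^2*(n + 1)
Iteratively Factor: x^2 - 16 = (x + 4)*(x - 4)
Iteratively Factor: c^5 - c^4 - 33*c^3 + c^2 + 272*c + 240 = (c - 4)*(c^4 + 3*c^3 - 21*c^2 - 83*c - 60) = (c - 5)*(c - 4)*(c^3 + 8*c^2 + 19*c + 12) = (c - 5)*(c - 4)*(c + 4)*(c^2 + 4*c + 3) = (c - 5)*(c - 4)*(c + 3)*(c + 4)*(c + 1)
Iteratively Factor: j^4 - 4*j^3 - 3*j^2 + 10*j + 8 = (j + 1)*(j^3 - 5*j^2 + 2*j + 8) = (j - 2)*(j + 1)*(j^2 - 3*j - 4) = (j - 2)*(j + 1)^2*(j - 4)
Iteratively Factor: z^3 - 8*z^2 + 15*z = (z - 5)*(z^2 - 3*z) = z*(z - 5)*(z - 3)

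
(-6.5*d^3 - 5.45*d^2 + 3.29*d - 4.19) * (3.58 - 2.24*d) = 14.56*d^4 - 11.062*d^3 - 26.8806*d^2 + 21.1638*d - 15.0002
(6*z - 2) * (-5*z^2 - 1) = -30*z^3 + 10*z^2 - 6*z + 2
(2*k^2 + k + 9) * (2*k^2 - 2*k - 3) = 4*k^4 - 2*k^3 + 10*k^2 - 21*k - 27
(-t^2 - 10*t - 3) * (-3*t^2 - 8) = 3*t^4 + 30*t^3 + 17*t^2 + 80*t + 24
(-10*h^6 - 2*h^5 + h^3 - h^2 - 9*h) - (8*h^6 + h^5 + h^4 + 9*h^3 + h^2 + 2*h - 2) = -18*h^6 - 3*h^5 - h^4 - 8*h^3 - 2*h^2 - 11*h + 2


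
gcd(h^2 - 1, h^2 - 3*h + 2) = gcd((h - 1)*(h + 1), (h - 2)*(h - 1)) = h - 1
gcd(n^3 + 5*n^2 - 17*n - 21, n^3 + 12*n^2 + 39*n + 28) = n^2 + 8*n + 7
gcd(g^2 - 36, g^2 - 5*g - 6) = g - 6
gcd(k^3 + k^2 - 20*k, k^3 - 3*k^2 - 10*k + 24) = k - 4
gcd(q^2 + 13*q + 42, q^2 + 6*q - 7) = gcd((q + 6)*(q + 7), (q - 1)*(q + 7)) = q + 7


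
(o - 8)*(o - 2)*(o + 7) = o^3 - 3*o^2 - 54*o + 112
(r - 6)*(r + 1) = r^2 - 5*r - 6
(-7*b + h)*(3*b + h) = -21*b^2 - 4*b*h + h^2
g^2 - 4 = (g - 2)*(g + 2)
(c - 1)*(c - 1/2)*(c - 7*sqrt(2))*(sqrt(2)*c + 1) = sqrt(2)*c^4 - 13*c^3 - 3*sqrt(2)*c^3/2 - 13*sqrt(2)*c^2/2 + 39*c^2/2 - 13*c/2 + 21*sqrt(2)*c/2 - 7*sqrt(2)/2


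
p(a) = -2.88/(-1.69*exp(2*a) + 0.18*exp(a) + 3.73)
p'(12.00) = 0.00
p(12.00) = 0.00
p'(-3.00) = 0.00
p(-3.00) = -0.77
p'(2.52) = -0.02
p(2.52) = 0.01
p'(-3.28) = 0.00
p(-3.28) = -0.77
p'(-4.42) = 0.00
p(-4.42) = -0.77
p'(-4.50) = 0.00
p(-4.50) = -0.77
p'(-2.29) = -0.00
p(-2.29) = -0.77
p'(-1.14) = -0.06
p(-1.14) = -0.80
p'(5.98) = -0.00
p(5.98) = 0.00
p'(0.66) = -7.01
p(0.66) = 1.28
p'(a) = -2.88*(3.38*exp(2*a) - 0.18*exp(a))/(-1.69*exp(2*a) + 0.18*exp(a) + 3.73)^2 = (0.5184 - 9.7344*exp(a))*exp(a)/(-1.69*exp(2*a) + 0.18*exp(a) + 3.73)^2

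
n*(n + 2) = n^2 + 2*n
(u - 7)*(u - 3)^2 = u^3 - 13*u^2 + 51*u - 63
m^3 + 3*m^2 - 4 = (m - 1)*(m + 2)^2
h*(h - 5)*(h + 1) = h^3 - 4*h^2 - 5*h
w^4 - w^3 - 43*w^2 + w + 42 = (w - 7)*(w - 1)*(w + 1)*(w + 6)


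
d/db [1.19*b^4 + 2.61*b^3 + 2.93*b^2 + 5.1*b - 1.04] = 4.76*b^3 + 7.83*b^2 + 5.86*b + 5.1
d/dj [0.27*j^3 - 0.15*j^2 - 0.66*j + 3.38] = 0.81*j^2 - 0.3*j - 0.66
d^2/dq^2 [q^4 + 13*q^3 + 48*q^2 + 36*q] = 12*q^2 + 78*q + 96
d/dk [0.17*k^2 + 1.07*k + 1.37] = 0.34*k + 1.07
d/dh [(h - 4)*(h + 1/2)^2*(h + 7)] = 4*h^3 + 12*h^2 - 99*h/2 - 109/4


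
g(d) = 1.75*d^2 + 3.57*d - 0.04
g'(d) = 3.5*d + 3.57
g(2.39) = 18.49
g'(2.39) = 11.94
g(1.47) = 8.99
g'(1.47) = 8.72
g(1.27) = 7.32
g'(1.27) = 8.02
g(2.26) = 16.97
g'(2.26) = 11.48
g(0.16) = 0.58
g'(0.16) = 4.13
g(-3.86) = 12.25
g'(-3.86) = -9.94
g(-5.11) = 27.41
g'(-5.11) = -14.32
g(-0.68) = -1.66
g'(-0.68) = 1.19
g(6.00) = 84.38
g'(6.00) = 24.57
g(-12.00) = 209.12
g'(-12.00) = -38.43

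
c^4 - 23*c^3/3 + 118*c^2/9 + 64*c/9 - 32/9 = (c - 4)^2*(c - 1/3)*(c + 2/3)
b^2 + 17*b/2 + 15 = (b + 5/2)*(b + 6)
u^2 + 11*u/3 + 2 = (u + 2/3)*(u + 3)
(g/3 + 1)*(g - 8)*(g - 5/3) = g^3/3 - 20*g^2/9 - 47*g/9 + 40/3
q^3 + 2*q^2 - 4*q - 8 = (q - 2)*(q + 2)^2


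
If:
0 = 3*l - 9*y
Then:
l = 3*y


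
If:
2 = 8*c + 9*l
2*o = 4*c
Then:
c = o/2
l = 2/9 - 4*o/9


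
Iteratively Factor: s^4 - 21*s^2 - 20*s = (s - 5)*(s^3 + 5*s^2 + 4*s) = s*(s - 5)*(s^2 + 5*s + 4) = s*(s - 5)*(s + 4)*(s + 1)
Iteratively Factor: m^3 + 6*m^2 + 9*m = (m)*(m^2 + 6*m + 9) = m*(m + 3)*(m + 3)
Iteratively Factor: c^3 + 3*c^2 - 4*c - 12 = (c - 2)*(c^2 + 5*c + 6) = (c - 2)*(c + 2)*(c + 3)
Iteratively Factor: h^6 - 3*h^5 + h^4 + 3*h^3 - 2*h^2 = (h + 1)*(h^5 - 4*h^4 + 5*h^3 - 2*h^2) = h*(h + 1)*(h^4 - 4*h^3 + 5*h^2 - 2*h) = h*(h - 2)*(h + 1)*(h^3 - 2*h^2 + h) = h*(h - 2)*(h - 1)*(h + 1)*(h^2 - h) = h*(h - 2)*(h - 1)^2*(h + 1)*(h)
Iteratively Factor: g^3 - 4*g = (g - 2)*(g^2 + 2*g) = (g - 2)*(g + 2)*(g)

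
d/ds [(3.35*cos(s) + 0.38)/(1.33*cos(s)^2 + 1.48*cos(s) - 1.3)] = (4.4555*cos(s)^2 + 1.0108*cos(s) + 4.9174)*sin(s)/(1.7689*cos(s)^4 + 3.9368*cos(s)^3 - 1.2676*cos(s)^2 - 3.848*cos(s) + 1.69)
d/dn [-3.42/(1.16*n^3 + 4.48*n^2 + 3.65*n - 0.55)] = (11.9016*n^2 + 30.6432*n + 12.483)/(1.16*n^3 + 4.48*n^2 + 3.65*n - 0.55)^2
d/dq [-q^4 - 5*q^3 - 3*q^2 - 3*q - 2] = -4*q^3 - 15*q^2 - 6*q - 3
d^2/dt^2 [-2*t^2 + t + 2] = -4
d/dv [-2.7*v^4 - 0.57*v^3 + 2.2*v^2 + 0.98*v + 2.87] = -10.8*v^3 - 1.71*v^2 + 4.4*v + 0.98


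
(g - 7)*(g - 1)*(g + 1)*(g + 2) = g^4 - 5*g^3 - 15*g^2 + 5*g + 14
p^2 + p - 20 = (p - 4)*(p + 5)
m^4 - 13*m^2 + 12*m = m*(m - 3)*(m - 1)*(m + 4)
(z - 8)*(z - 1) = z^2 - 9*z + 8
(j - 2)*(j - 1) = j^2 - 3*j + 2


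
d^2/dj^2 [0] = 0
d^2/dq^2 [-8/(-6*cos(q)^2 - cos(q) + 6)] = 8*(-144*sin(q)^4 + 217*sin(q)^2 + 33*cos(q)/2 - 9*cos(3*q)/2 + 1)/(-6*sin(q)^2 + cos(q))^3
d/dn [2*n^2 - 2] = 4*n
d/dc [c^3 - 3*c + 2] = 3*c^2 - 3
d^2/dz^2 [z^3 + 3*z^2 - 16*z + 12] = 6*z + 6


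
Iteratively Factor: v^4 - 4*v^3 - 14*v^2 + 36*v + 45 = (v - 3)*(v^3 - v^2 - 17*v - 15) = (v - 3)*(v + 1)*(v^2 - 2*v - 15) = (v - 5)*(v - 3)*(v + 1)*(v + 3)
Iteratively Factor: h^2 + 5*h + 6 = (h + 2)*(h + 3)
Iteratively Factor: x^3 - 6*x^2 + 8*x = (x - 4)*(x^2 - 2*x) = x*(x - 4)*(x - 2)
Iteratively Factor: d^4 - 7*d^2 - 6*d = (d + 1)*(d^3 - d^2 - 6*d) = (d - 3)*(d + 1)*(d^2 + 2*d) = (d - 3)*(d + 1)*(d + 2)*(d)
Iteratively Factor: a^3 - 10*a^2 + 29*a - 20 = (a - 1)*(a^2 - 9*a + 20) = (a - 4)*(a - 1)*(a - 5)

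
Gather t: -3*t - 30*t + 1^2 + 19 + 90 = 110 - 33*t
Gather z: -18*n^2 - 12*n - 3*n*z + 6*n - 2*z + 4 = -18*n^2 - 6*n + z*(-3*n - 2) + 4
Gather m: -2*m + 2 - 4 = -2*m - 2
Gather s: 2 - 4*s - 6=-4*s - 4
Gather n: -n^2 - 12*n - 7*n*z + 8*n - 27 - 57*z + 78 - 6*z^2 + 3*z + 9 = -n^2 + n*(-7*z - 4) - 6*z^2 - 54*z + 60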